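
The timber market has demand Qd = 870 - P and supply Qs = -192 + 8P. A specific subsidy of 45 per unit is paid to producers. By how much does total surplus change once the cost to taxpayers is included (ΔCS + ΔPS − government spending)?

Pre-subsidy: 870 - P = -192 + 8P gives P* = 118, Q* = 752.
With the subsidy, sellers receive Ps = Pb + 45 for each unit, where Pb is the price buyers pay.
Supply in terms of Pb becomes Qs = -192 + 8(Pb + 45) = 168 + 8Pb. Setting this equal to demand: 870 - Pb = 168 + 8Pb, so Pb = 78.
Sellers receive Ps = 78 + 45 = 123; Q' = 870 − 1·78 = 792.
ΔCS = ½(752 + 792)(118 − 78) = 30880; ΔPS = ½(752 + 792)(123 − 118) = 3860.
Government spending = 45 × 792 = 35640.
Net change = 30880 + 3860 − 35640 = -900. The loss equals the DWL triangle ½·45·40.

Net change in total surplus = -900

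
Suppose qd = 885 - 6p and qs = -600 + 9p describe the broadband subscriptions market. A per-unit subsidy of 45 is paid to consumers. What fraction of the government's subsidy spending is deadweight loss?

DWL / government spending = 27/151

Pre-subsidy: 885 - 6p = -600 + 9p gives p* = 99, q* = 291.
With the rebate, buyers effectively pay pb = ps − 45, where ps is the price sellers receive.
Demand in terms of ps becomes qd = 885 − 6(ps − 45) = 1155 - 6ps. Setting this equal to supply: 1155 - 6ps = -600 + 9ps, so ps = 117.
Buyers pay pb = 117 − 45 = 72; q' = -600 + 9·117 = 453.
ΔCS = ½(291 + 453)(99 − 72) = 10044; ΔPS = ½(291 + 453)(117 − 99) = 6696.
Government spending = 45 × 453 = 20385.
DWL = ½ × 45 × (453 − 291) = 3645; fraction = 3645 / 20385 = 27/151.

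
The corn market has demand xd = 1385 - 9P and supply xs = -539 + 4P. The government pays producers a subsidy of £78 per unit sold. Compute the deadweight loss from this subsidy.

Pre-subsidy: 1385 - 9P = -539 + 4P gives P* = 148, x* = 53.
With the subsidy, sellers receive Ps = Pb + 78 for each unit, where Pb is the price buyers pay.
Supply in terms of Pb becomes xs = -539 + 4(Pb + 78) = -227 + 4Pb. Setting this equal to demand: 1385 - 9Pb = -227 + 4Pb, so Pb = 124.
Sellers receive Ps = 124 + 78 = 202; x' = 1385 − 9·124 = 269.
The subsidy expands output by 269 − 53 = 216 past the efficient level; on those units the gap between marginal cost and willingness to pay runs from 0 up to 78.
DWL = ½ × 78 × 216 = 8424.

Deadweight loss = £8424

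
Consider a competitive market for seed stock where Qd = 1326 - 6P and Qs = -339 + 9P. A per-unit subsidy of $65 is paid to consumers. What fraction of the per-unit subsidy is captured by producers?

Pre-subsidy: 1326 - 6P = -339 + 9P gives P* = 111, Q* = 660.
With the rebate, buyers effectively pay Pb = Ps − 65, where Ps is the price sellers receive.
Demand in terms of Ps becomes Qd = 1326 − 6(Ps − 65) = 1716 - 6Ps. Setting this equal to supply: 1716 - 6Ps = -339 + 9Ps, so Ps = 137.
Buyers pay Pb = 137 − 65 = 72; Q' = -339 + 9·137 = 894.
Buyers' price falls by P* − Pb = 111 − 72 = 39; sellers' price rises by Ps − P* = 137 − 111 = 26.
So producers capture 26/65 = 0.4 of each unit of subsidy.

Producer share = 0.4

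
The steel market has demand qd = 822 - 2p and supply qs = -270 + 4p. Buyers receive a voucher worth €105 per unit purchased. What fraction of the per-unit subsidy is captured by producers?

Producer share = 1/3

Pre-subsidy: 822 - 2p = -270 + 4p gives p* = 182, q* = 458.
With the rebate, buyers effectively pay pb = ps − 105, where ps is the price sellers receive.
Demand in terms of ps becomes qd = 822 − 2(ps − 105) = 1032 - 2ps. Setting this equal to supply: 1032 - 2ps = -270 + 4ps, so ps = 217.
Buyers pay pb = 217 − 105 = 112; q' = -270 + 4·217 = 598.
Buyers' price falls by p* − pb = 182 − 112 = 70; sellers' price rises by ps − p* = 217 − 182 = 35.
So producers capture 35/105 = 1/3 of each unit of subsidy.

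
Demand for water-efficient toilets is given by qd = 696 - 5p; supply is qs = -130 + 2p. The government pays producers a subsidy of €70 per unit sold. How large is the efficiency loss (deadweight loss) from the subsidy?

Pre-subsidy: 696 - 5p = -130 + 2p gives p* = 118, q* = 106.
With the subsidy, sellers receive ps = pb + 70 for each unit, where pb is the price buyers pay.
Supply in terms of pb becomes qs = -130 + 2(pb + 70) = 10 + 2pb. Setting this equal to demand: 696 - 5pb = 10 + 2pb, so pb = 98.
Sellers receive ps = 98 + 70 = 168; q' = 696 − 5·98 = 206.
The subsidy expands output by 206 − 106 = 100 past the efficient level; on those units the gap between marginal cost and willingness to pay runs from 0 up to 70.
DWL = ½ × 70 × 100 = 3500.

Deadweight loss = €3500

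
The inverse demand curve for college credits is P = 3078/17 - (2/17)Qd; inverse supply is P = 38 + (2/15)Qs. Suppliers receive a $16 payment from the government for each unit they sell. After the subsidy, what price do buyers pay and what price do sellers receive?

Pre-subsidy: 3078/17 - (2/17)Q = 38 + (2/15)Q gives Q* = 570 and P* = 114.
With the subsidy, sellers receive Ps = Pb + 16 for each unit, where Pb is the price buyers pay.
On the curves, Pb = 3078/17 - (2/17)Q and Ps = 38 + (2/15)Q; the wedge Ps − Pb = 16 gives 38 + (2/15)Q − (3078/17 - (2/17)Q) = 16, so Q' = 633.75.
Then Pb = 3078/17 − (2/17)·633.75 = 106.5 and Ps = 38 + (2/15)·633.75 = 122.5.

Buyers pay $106.5; sellers receive $122.5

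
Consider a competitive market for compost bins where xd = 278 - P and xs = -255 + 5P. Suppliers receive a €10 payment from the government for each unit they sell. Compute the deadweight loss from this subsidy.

Deadweight loss = 125/3

Pre-subsidy: 278 - P = -255 + 5P gives P* = 533/6, x* = 1135/6.
With the subsidy, sellers receive Ps = Pb + 10 for each unit, where Pb is the price buyers pay.
Supply in terms of Pb becomes xs = -255 + 5(Pb + 10) = -205 + 5Pb. Setting this equal to demand: 278 - Pb = -205 + 5Pb, so Pb = 80.5.
Sellers receive Ps = 80.5 + 10 = 90.5; x' = 278 − 1·80.5 = 197.5.
The subsidy expands output by 197.5 − 1135/6 = 25/3 past the efficient level; on those units the gap between marginal cost and willingness to pay runs from 0 up to 10.
DWL = ½ × 10 × 25/3 = 125/3.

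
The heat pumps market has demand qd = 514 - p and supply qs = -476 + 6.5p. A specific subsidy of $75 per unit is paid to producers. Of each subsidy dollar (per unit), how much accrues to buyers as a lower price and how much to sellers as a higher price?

Buyers gain $65 per unit; sellers gain $10 per unit

Pre-subsidy: 514 - p = -476 + 6.5p gives p* = 132, q* = 382.
With the subsidy, sellers receive ps = pb + 75 for each unit, where pb is the price buyers pay.
Supply in terms of pb becomes qs = -476 + 6.5(pb + 75) = 11.5 + 6.5pb. Setting this equal to demand: 514 - pb = 11.5 + 6.5pb, so pb = 67.
Sellers receive ps = 67 + 75 = 142; q' = 514 − 1·67 = 447.
Buyers' price falls by p* − pb = 132 − 67 = 65; sellers' price rises by ps − p* = 142 − 132 = 10.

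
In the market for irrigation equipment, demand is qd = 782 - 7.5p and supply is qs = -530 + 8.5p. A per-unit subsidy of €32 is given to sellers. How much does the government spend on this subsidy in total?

Government cost = €9424

Pre-subsidy: 782 - 7.5p = -530 + 8.5p gives p* = 82, q* = 167.
With the subsidy, sellers receive ps = pb + 32 for each unit, where pb is the price buyers pay.
Supply in terms of pb becomes qs = -530 + 8.5(pb + 32) = -258 + 8.5pb. Setting this equal to demand: 782 - 7.5pb = -258 + 8.5pb, so pb = 65.
Sellers receive ps = 65 + 32 = 97; q' = 782 − 7.5·65 = 294.5.
Government outlay = subsidy × quantity = 32 × 294.5 = 9424.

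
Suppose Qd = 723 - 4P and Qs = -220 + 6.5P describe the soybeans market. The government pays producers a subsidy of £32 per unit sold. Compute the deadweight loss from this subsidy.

Pre-subsidy: 723 - 4P = -220 + 6.5P gives P* = 1886/21, Q* = 7639/21.
With the subsidy, sellers receive Ps = Pb + 32 for each unit, where Pb is the price buyers pay.
Supply in terms of Pb becomes Qs = -220 + 6.5(Pb + 32) = -12 + 6.5Pb. Setting this equal to demand: 723 - 4Pb = -12 + 6.5Pb, so Pb = 70.
Sellers receive Ps = 70 + 32 = 102; Q' = 723 − 4·70 = 443.
The subsidy expands output by 443 − 7639/21 = 1664/21 past the efficient level; on those units the gap between marginal cost and willingness to pay runs from 0 up to 32.
DWL = ½ × 32 × 1664/21 = 26624/21.

Deadweight loss = 26624/21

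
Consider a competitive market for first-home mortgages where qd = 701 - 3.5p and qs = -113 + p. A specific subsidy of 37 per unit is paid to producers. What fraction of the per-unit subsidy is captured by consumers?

Pre-subsidy: 701 - 3.5p = -113 + p gives p* = 1628/9, q* = 611/9.
With the subsidy, sellers receive ps = pb + 37 for each unit, where pb is the price buyers pay.
Supply in terms of pb becomes qs = -113 + 1(pb + 37) = -76 + pb. Setting this equal to demand: 701 - 3.5pb = -76 + pb, so pb = 518/3.
Sellers receive ps = 518/3 + 37 = 629/3; q' = 701 − 3.5·(518/3) = 290/3.
Buyers' price falls by p* − pb = 1628/9 − 518/3 = 74/9; sellers' price rises by ps − p* = 629/3 − 1628/9 = 259/9.
So consumers capture (74/9)/37 = 2/9 of each unit of subsidy.

Consumer share = 2/9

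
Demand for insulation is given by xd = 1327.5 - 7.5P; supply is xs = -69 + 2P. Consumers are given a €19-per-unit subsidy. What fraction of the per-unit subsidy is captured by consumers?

Pre-subsidy: 1327.5 - 7.5P = -69 + 2P gives P* = 147, x* = 225.
With the rebate, buyers effectively pay Pb = Ps − 19, where Ps is the price sellers receive.
Demand in terms of Ps becomes xd = 1327.5 − 7.5(Ps − 19) = 1470 - 7.5Ps. Setting this equal to supply: 1470 - 7.5Ps = -69 + 2Ps, so Ps = 162.
Buyers pay Pb = 162 − 19 = 143; x' = -69 + 2·162 = 255.
Buyers' price falls by P* − Pb = 147 − 143 = 4; sellers' price rises by Ps − P* = 162 − 147 = 15.
So consumers capture 4/19 = 4/19 of each unit of subsidy.

Consumer share = 4/19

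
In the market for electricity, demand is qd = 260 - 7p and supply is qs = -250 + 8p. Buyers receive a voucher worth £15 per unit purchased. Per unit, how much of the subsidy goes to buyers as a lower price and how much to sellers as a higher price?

Buyers gain £8 per unit; sellers gain £7 per unit

Pre-subsidy: 260 - 7p = -250 + 8p gives p* = 34, q* = 22.
With the rebate, buyers effectively pay pb = ps − 15, where ps is the price sellers receive.
Demand in terms of ps becomes qd = 260 − 7(ps − 15) = 365 - 7ps. Setting this equal to supply: 365 - 7ps = -250 + 8ps, so ps = 41.
Buyers pay pb = 41 − 15 = 26; q' = -250 + 8·41 = 78.
Buyers' price falls by p* − pb = 34 − 26 = 8; sellers' price rises by ps − p* = 41 − 34 = 7.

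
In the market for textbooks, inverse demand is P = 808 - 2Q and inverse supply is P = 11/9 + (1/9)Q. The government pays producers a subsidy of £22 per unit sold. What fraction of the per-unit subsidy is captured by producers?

Producer share = 1/19

Pre-subsidy: 808 - 2Q = 11/9 + (1/9)Q gives Q* = 7261/19 and P* = 830/19.
With the subsidy, sellers receive Ps = Pb + 22 for each unit, where Pb is the price buyers pay.
On the curves, Pb = 808 - 2Q and Ps = 11/9 + (1/9)Q; the wedge Ps − Pb = 22 gives 11/9 + (1/9)Q − (808 - 2Q) = 22, so Q' = 7459/19.
Then Pb = 808 − 2·(7459/19) = 434/19 and Ps = 11/9 + (1/9)·(7459/19) = 852/19.
Buyers' price falls by P* − Pb = 830/19 − 434/19 = 396/19; sellers' price rises by Ps − P* = 852/19 − 830/19 = 22/19.
So producers capture (22/19)/22 = 1/19 of each unit of subsidy.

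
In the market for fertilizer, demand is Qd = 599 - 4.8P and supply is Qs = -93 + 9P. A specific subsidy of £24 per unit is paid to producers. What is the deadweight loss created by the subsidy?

Deadweight loss = 20736/23

Pre-subsidy: 599 - 4.8P = -93 + 9P gives P* = 3460/69, Q* = 8241/23.
With the subsidy, sellers receive Ps = Pb + 24 for each unit, where Pb is the price buyers pay.
Supply in terms of Pb becomes Qs = -93 + 9(Pb + 24) = 123 + 9Pb. Setting this equal to demand: 599 - 4.8Pb = 123 + 9Pb, so Pb = 2380/69.
Sellers receive Ps = 2380/69 + 24 = 4036/69; Q' = 599 − 4.8·(2380/69) = 9969/23.
The subsidy expands output by 9969/23 − 8241/23 = 1728/23 past the efficient level; on those units the gap between marginal cost and willingness to pay runs from 0 up to 24.
DWL = ½ × 24 × 1728/23 = 20736/23.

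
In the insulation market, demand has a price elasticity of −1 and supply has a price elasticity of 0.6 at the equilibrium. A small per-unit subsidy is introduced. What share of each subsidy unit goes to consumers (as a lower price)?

For a small subsidy around the equilibrium, the benefit split depends on the relative slopes, which at a point are proportional to the elasticities.
Buyer share = εs/(εs + |εd|) = 0.6/(0.6 + 1) = 0.375; seller share = |εd|/(εs + |εd|) = 0.625.

Consumer share = 0.375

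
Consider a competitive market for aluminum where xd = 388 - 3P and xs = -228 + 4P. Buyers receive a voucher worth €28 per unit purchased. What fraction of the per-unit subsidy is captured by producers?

Producer share = 3/7

Pre-subsidy: 388 - 3P = -228 + 4P gives P* = 88, x* = 124.
With the rebate, buyers effectively pay Pb = Ps − 28, where Ps is the price sellers receive.
Demand in terms of Ps becomes xd = 388 − 3(Ps − 28) = 472 - 3Ps. Setting this equal to supply: 472 - 3Ps = -228 + 4Ps, so Ps = 100.
Buyers pay Pb = 100 − 28 = 72; x' = -228 + 4·100 = 172.
Buyers' price falls by P* − Pb = 88 − 72 = 16; sellers' price rises by Ps − P* = 100 − 88 = 12.
So producers capture 12/28 = 3/7 of each unit of subsidy.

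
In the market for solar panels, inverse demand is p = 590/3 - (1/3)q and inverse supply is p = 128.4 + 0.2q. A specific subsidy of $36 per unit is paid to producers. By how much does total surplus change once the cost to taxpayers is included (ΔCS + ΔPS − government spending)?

Pre-subsidy: 590/3 - (1/3)q = 128.4 + 0.2q gives q* = 128 and p* = 154.
With the subsidy, sellers receive ps = pb + 36 for each unit, where pb is the price buyers pay.
On the curves, pb = 590/3 - (1/3)q and ps = 128.4 + 0.2q; the wedge ps − pb = 36 gives 128.4 + 0.2q − (590/3 - (1/3)q) = 36, so q' = 195.5.
Then pb = 590/3 − (1/3)·195.5 = 131.5 and ps = 128.4 + 0.2·195.5 = 167.5.
ΔCS = ½(128 + 195.5)(154 − 131.5) = 3639.375; ΔPS = ½(128 + 195.5)(167.5 − 154) = 2183.625.
Government spending = 36 × 195.5 = 7038.
Net change = 3639.375 + 2183.625 − 7038 = -1215. The loss equals the DWL triangle ½·36·67.5.

Net change in total surplus = -$1215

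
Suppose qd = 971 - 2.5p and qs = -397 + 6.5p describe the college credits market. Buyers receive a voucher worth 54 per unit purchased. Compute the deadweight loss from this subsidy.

Deadweight loss = 2632.5

Pre-subsidy: 971 - 2.5p = -397 + 6.5p gives p* = 152, q* = 591.
With the rebate, buyers effectively pay pb = ps − 54, where ps is the price sellers receive.
Demand in terms of ps becomes qd = 971 − 2.5(ps − 54) = 1106 - 2.5ps. Setting this equal to supply: 1106 - 2.5ps = -397 + 6.5ps, so ps = 167.
Buyers pay pb = 167 − 54 = 113; q' = -397 + 6.5·167 = 688.5.
The subsidy expands output by 688.5 − 591 = 97.5 past the efficient level; on those units the gap between marginal cost and willingness to pay runs from 0 up to 54.
DWL = ½ × 54 × 97.5 = 2632.5.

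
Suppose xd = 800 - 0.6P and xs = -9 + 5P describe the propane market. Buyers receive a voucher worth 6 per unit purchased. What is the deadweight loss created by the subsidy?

Pre-subsidy: 800 - 0.6P = -9 + 5P gives P* = 4045/28, x* = 19973/28.
With the rebate, buyers effectively pay Pb = Ps − 6, where Ps is the price sellers receive.
Demand in terms of Ps becomes xd = 800 − 0.6(Ps − 6) = 803.6 - 0.6Ps. Setting this equal to supply: 803.6 - 0.6Ps = -9 + 5Ps, so Ps = 4063/28.
Buyers pay Pb = 4063/28 − 6 = 3895/28; x' = -9 + 5·(4063/28) = 20063/28.
The subsidy expands output by 20063/28 − 19973/28 = 45/14 past the efficient level; on those units the gap between marginal cost and willingness to pay runs from 0 up to 6.
DWL = ½ × 6 × 45/14 = 135/14.

Deadweight loss = 135/14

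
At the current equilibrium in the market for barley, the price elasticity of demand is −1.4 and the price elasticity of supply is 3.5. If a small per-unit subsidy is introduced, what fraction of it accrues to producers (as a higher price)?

Producer share = 2/7

For a small subsidy around the equilibrium, the benefit split depends on the relative slopes, which at a point are proportional to the elasticities.
Buyer share = εs/(εs + |εd|) = 3.5/(3.5 + 1.4) = 5/7; seller share = |εd|/(εs + |εd|) = 2/7.
So producers capture 2/7 of the subsidy.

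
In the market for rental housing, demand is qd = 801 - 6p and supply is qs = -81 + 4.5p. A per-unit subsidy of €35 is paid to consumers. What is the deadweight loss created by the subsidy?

Deadweight loss = €1575

Pre-subsidy: 801 - 6p = -81 + 4.5p gives p* = 84, q* = 297.
With the rebate, buyers effectively pay pb = ps − 35, where ps is the price sellers receive.
Demand in terms of ps becomes qd = 801 − 6(ps − 35) = 1011 - 6ps. Setting this equal to supply: 1011 - 6ps = -81 + 4.5ps, so ps = 104.
Buyers pay pb = 104 − 35 = 69; q' = -81 + 4.5·104 = 387.
The subsidy expands output by 387 − 297 = 90 past the efficient level; on those units the gap between marginal cost and willingness to pay runs from 0 up to 35.
DWL = ½ × 35 × 90 = 1575.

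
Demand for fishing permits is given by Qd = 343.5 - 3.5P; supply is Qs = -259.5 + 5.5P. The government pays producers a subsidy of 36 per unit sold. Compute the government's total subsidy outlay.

Government cost = 6696

Pre-subsidy: 343.5 - 3.5P = -259.5 + 5.5P gives P* = 67, Q* = 109.
With the subsidy, sellers receive Ps = Pb + 36 for each unit, where Pb is the price buyers pay.
Supply in terms of Pb becomes Qs = -259.5 + 5.5(Pb + 36) = -61.5 + 5.5Pb. Setting this equal to demand: 343.5 - 3.5Pb = -61.5 + 5.5Pb, so Pb = 45.
Sellers receive Ps = 45 + 36 = 81; Q' = 343.5 − 3.5·45 = 186.
Government outlay = subsidy × quantity = 36 × 186 = 6696.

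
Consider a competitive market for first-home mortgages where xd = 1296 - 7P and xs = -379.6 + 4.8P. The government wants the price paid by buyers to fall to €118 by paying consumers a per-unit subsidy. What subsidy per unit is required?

At a buyer price of 118, quantity demanded is 1296 − 7·118 = 470.
Sellers supply 470 only when they receive Ps with -379.6 + 4.8·Ps = 470, i.e. Ps = 177.
s = Ps − Pb = 177 − 118 = 59.

Required subsidy s = €59 per unit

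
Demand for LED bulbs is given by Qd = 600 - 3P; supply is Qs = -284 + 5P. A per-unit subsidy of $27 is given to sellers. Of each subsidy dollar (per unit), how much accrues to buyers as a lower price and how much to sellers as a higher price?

Pre-subsidy: 600 - 3P = -284 + 5P gives P* = 110.5, Q* = 268.5.
With the subsidy, sellers receive Ps = Pb + 27 for each unit, where Pb is the price buyers pay.
Supply in terms of Pb becomes Qs = -284 + 5(Pb + 27) = -149 + 5Pb. Setting this equal to demand: 600 - 3Pb = -149 + 5Pb, so Pb = 93.625.
Sellers receive Ps = 93.625 + 27 = 120.625; Q' = 600 − 3·93.625 = 319.125.
Buyers' price falls by P* − Pb = 110.5 − 93.625 = 16.875; sellers' price rises by Ps − P* = 120.625 − 110.5 = 10.125.

Buyers gain $16.875 per unit; sellers gain $10.125 per unit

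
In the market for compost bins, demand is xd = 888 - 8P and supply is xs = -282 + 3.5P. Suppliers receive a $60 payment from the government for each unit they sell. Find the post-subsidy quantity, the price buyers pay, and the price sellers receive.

Pre-subsidy: 888 - 8P = -282 + 3.5P gives P* = 2340/23, x* = 1704/23.
With the subsidy, sellers receive Ps = Pb + 60 for each unit, where Pb is the price buyers pay.
Supply in terms of Pb becomes xs = -282 + 3.5(Pb + 60) = -72 + 3.5Pb. Setting this equal to demand: 888 - 8Pb = -72 + 3.5Pb, so Pb = 1920/23.
Sellers receive Ps = 1920/23 + 60 = 3300/23; x' = 888 − 8·(1920/23) = 5064/23.

x' = 5064/23; buyers pay 1920/23; sellers receive 3300/23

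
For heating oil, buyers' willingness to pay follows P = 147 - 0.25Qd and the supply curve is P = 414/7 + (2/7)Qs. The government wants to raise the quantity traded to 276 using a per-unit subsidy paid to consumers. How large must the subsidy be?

At Q = 276, from the demand curve buyers pay Pb = 147 − 0.25·276 = 78; from the supply curve sellers need Ps = 414/7 + (2/7)·276 = 138.
The subsidy must fill the gap: s = Ps − Pb = 138 − 78 = 60.

Required subsidy s = 60 per unit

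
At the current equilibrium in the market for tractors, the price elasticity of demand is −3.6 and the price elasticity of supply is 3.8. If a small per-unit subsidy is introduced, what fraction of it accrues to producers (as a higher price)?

Producer share = 18/37

For a small subsidy around the equilibrium, the benefit split depends on the relative slopes, which at a point are proportional to the elasticities.
Buyer share = εs/(εs + |εd|) = 3.8/(3.8 + 3.6) = 19/37; seller share = |εd|/(εs + |εd|) = 18/37.
So producers capture 18/37 of the subsidy.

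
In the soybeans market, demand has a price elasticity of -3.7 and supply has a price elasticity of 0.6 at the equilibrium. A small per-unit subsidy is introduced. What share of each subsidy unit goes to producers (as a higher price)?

Producer share = 37/43

For a small subsidy around the equilibrium, the benefit split depends on the relative slopes, which at a point are proportional to the elasticities.
Buyer share = εs/(εs + |εd|) = 0.6/(0.6 + 3.7) = 6/43; seller share = |εd|/(εs + |εd|) = 37/43.
So producers capture 37/43 of the subsidy.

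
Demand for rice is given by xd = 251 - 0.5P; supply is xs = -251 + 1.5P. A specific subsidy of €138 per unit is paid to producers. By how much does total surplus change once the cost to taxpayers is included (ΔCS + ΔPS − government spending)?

Pre-subsidy: 251 - 0.5P = -251 + 1.5P gives P* = 251, x* = 125.5.
With the subsidy, sellers receive Ps = Pb + 138 for each unit, where Pb is the price buyers pay.
Supply in terms of Pb becomes xs = -251 + 1.5(Pb + 138) = -44 + 1.5Pb. Setting this equal to demand: 251 - 0.5Pb = -44 + 1.5Pb, so Pb = 147.5.
Sellers receive Ps = 147.5 + 138 = 285.5; x' = 251 − 0.5·147.5 = 177.25.
ΔCS = ½(125.5 + 177.25)(251 − 147.5) = 15667.3125; ΔPS = ½(125.5 + 177.25)(285.5 − 251) = 5222.4375.
Government spending = 138 × 177.25 = 24460.5.
Net change = 15667.3125 + 5222.4375 − 24460.5 = -3570.75. The loss equals the DWL triangle ½·138·51.75.

Net change in total surplus = -€3570.75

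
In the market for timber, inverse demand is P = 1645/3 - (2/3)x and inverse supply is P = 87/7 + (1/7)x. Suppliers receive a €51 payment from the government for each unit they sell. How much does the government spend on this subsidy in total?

Government cost = €36975

Pre-subsidy: 1645/3 - (2/3)x = 87/7 + (1/7)x gives x* = 662 and P* = 107.
With the subsidy, sellers receive Ps = Pb + 51 for each unit, where Pb is the price buyers pay.
On the curves, Pb = 1645/3 - (2/3)x and Ps = 87/7 + (1/7)x; the wedge Ps − Pb = 51 gives 87/7 + (1/7)x − (1645/3 - (2/3)x) = 51, so x' = 725.
Then Pb = 1645/3 − (2/3)·725 = 65 and Ps = 87/7 + (1/7)·725 = 116.
Government outlay = subsidy × quantity = 51 × 725 = 36975.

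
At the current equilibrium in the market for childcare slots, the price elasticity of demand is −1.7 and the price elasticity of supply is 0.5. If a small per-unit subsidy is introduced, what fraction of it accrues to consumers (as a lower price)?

Consumer share = 5/22

For a small subsidy around the equilibrium, the benefit split depends on the relative slopes, which at a point are proportional to the elasticities.
Buyer share = εs/(εs + |εd|) = 0.5/(0.5 + 1.7) = 5/22; seller share = |εd|/(εs + |εd|) = 17/22.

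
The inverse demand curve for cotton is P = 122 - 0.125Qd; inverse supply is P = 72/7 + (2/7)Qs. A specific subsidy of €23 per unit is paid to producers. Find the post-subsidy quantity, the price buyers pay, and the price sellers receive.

Pre-subsidy: 122 - 0.125Q = 72/7 + (2/7)Q gives Q* = 272 and P* = 88.
With the subsidy, sellers receive Ps = Pb + 23 for each unit, where Pb is the price buyers pay.
On the curves, Pb = 122 - 0.125Q and Ps = 72/7 + (2/7)Q; the wedge Ps − Pb = 23 gives 72/7 + (2/7)Q − (122 - 0.125Q) = 23, so Q' = 328.
Then Pb = 122 − 0.125·328 = 81 and Ps = 72/7 + (2/7)·328 = 104.

Q' = 328; buyers pay €81; sellers receive €104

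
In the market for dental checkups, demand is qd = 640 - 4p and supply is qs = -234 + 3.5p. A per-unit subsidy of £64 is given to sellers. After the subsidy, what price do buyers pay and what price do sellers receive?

Buyers pay 260/3; sellers receive 452/3

Pre-subsidy: 640 - 4p = -234 + 3.5p gives p* = 1748/15, q* = 2608/15.
With the subsidy, sellers receive ps = pb + 64 for each unit, where pb is the price buyers pay.
Supply in terms of pb becomes qs = -234 + 3.5(pb + 64) = -10 + 3.5pb. Setting this equal to demand: 640 - 4pb = -10 + 3.5pb, so pb = 260/3.
Sellers receive ps = 260/3 + 64 = 452/3; q' = 640 − 4·(260/3) = 880/3.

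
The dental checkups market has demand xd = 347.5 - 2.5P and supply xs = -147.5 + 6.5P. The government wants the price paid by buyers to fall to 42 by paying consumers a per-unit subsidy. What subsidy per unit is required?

Required subsidy s = 18 per unit

At a buyer price of 42, quantity demanded is 347.5 − 2.5·42 = 242.5.
Sellers supply 242.5 only when they receive Ps with -147.5 + 6.5·Ps = 242.5, i.e. Ps = 60.
s = Ps − Pb = 60 − 42 = 18.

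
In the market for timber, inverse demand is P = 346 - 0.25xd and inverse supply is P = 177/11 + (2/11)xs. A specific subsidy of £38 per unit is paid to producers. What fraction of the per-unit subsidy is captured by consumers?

Pre-subsidy: 346 - 0.25x = 177/11 + (2/11)x gives x* = 764 and P* = 155.
With the subsidy, sellers receive Ps = Pb + 38 for each unit, where Pb is the price buyers pay.
On the curves, Pb = 346 - 0.25x and Ps = 177/11 + (2/11)x; the wedge Ps − Pb = 38 gives 177/11 + (2/11)x − (346 - 0.25x) = 38, so x' = 852.
Then Pb = 346 − 0.25·852 = 133 and Ps = 177/11 + (2/11)·852 = 171.
Buyers' price falls by P* − Pb = 155 − 133 = 22; sellers' price rises by Ps − P* = 171 − 155 = 16.
So consumers capture 22/38 = 11/19 of each unit of subsidy.

Consumer share = 11/19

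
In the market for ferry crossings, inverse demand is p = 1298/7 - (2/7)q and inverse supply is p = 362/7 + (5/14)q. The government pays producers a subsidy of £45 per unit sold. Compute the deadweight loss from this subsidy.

Deadweight loss = £1575

Pre-subsidy: 1298/7 - (2/7)q = 362/7 + (5/14)q gives q* = 208 and p* = 126.
With the subsidy, sellers receive ps = pb + 45 for each unit, where pb is the price buyers pay.
On the curves, pb = 1298/7 - (2/7)q and ps = 362/7 + (5/14)q; the wedge ps − pb = 45 gives 362/7 + (5/14)q − (1298/7 - (2/7)q) = 45, so q' = 278.
Then pb = 1298/7 − (2/7)·278 = 106 and ps = 362/7 + (5/14)·278 = 151.
The subsidy expands output by 278 − 208 = 70 past the efficient level; on those units the gap between marginal cost and willingness to pay runs from 0 up to 45.
DWL = ½ × 45 × 70 = 1575.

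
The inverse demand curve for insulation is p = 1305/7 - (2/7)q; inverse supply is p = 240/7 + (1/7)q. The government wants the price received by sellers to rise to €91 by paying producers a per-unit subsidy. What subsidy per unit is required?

At a seller price of 91, quantity supplied is -240 + 7·91 = 397.
Buyers absorb 397 only when they pay pb = 1305/7 − (2/7)·397 = 73.
s = ps − pb = 91 − 73 = 18.

Required subsidy s = €18 per unit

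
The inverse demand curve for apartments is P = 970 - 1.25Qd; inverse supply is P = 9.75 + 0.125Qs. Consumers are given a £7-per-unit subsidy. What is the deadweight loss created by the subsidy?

Deadweight loss = 196/11

Pre-subsidy: 970 - 1.25Q = 9.75 + 0.125Q gives Q* = 7682/11 and P* = 2135/22.
With the rebate, buyers effectively pay Pb = Ps − 7, where Ps is the price sellers receive.
On the curves, Pb = 970 - 1.25Q and Ps = 9.75 + 0.125Q; the wedge Ps − Pb = 7 gives 9.75 + 0.125Q − (970 - 1.25Q) = 7, so Q' = 7738/11.
Then Pb = 970 − 1.25·(7738/11) = 1995/22 and Ps = 9.75 + 0.125·(7738/11) = 2149/22.
The subsidy expands output by 7738/11 − 7682/11 = 56/11 past the efficient level; on those units the gap between marginal cost and willingness to pay runs from 0 up to 7.
DWL = ½ × 7 × 56/11 = 196/11.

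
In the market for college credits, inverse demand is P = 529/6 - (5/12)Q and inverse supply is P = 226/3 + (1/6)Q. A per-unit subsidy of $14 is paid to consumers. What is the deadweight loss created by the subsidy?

Pre-subsidy: 529/6 - (5/12)Q = 226/3 + (1/6)Q gives Q* = 22 and P* = 79.
With the rebate, buyers effectively pay Pb = Ps − 14, where Ps is the price sellers receive.
On the curves, Pb = 529/6 - (5/12)Q and Ps = 226/3 + (1/6)Q; the wedge Ps − Pb = 14 gives 226/3 + (1/6)Q − (529/6 - (5/12)Q) = 14, so Q' = 46.
Then Pb = 529/6 − (5/12)·46 = 69 and Ps = 226/3 + (1/6)·46 = 83.
The subsidy expands output by 46 − 22 = 24 past the efficient level; on those units the gap between marginal cost and willingness to pay runs from 0 up to 14.
DWL = ½ × 14 × 24 = 168.

Deadweight loss = $168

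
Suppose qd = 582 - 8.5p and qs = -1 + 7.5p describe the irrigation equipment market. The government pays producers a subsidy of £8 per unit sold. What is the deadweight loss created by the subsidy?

Pre-subsidy: 582 - 8.5p = -1 + 7.5p gives p* = 36.4375, q* = 272.28125.
With the subsidy, sellers receive ps = pb + 8 for each unit, where pb is the price buyers pay.
Supply in terms of pb becomes qs = -1 + 7.5(pb + 8) = 59 + 7.5pb. Setting this equal to demand: 582 - 8.5pb = 59 + 7.5pb, so pb = 32.6875.
Sellers receive ps = 32.6875 + 8 = 40.6875; q' = 582 − 8.5·32.6875 = 304.15625.
The subsidy expands output by 304.15625 − 272.28125 = 31.875 past the efficient level; on those units the gap between marginal cost and willingness to pay runs from 0 up to 8.
DWL = ½ × 8 × 31.875 = 127.5.

Deadweight loss = £127.5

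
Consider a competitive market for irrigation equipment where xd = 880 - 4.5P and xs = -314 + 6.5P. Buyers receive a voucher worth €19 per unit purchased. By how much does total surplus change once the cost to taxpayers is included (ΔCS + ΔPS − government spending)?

Pre-subsidy: 880 - 4.5P = -314 + 6.5P gives P* = 1194/11, x* = 4307/11.
With the rebate, buyers effectively pay Pb = Ps − 19, where Ps is the price sellers receive.
Demand in terms of Ps becomes xd = 880 − 4.5(Ps − 19) = 965.5 - 4.5Ps. Setting this equal to supply: 965.5 - 4.5Ps = -314 + 6.5Ps, so Ps = 2559/22.
Buyers pay Pb = 2559/22 − 19 = 2141/22; x' = -314 + 6.5·(2559/22) = 19451/44.
ΔCS = ½(4307/11 + 19451/44)(1194/11 − 2141/22) = 9059713/1936; ΔPS = ½(4307/11 + 19451/44)(2559/22 − 1194/11) = 6272109/1936.
Government spending = 19 × 19451/44 = 369569/44.
Net change = 9059713/1936 + 6272109/1936 − 369569/44 = -42237/88. The loss equals the DWL triangle ½·19·2223/44.

Net change in total surplus = -42237/88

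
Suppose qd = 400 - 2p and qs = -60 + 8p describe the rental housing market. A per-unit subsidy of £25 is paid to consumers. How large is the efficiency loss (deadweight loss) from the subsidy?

Deadweight loss = £500

Pre-subsidy: 400 - 2p = -60 + 8p gives p* = 46, q* = 308.
With the rebate, buyers effectively pay pb = ps − 25, where ps is the price sellers receive.
Demand in terms of ps becomes qd = 400 − 2(ps − 25) = 450 - 2ps. Setting this equal to supply: 450 - 2ps = -60 + 8ps, so ps = 51.
Buyers pay pb = 51 − 25 = 26; q' = -60 + 8·51 = 348.
The subsidy expands output by 348 − 308 = 40 past the efficient level; on those units the gap between marginal cost and willingness to pay runs from 0 up to 25.
DWL = ½ × 25 × 40 = 500.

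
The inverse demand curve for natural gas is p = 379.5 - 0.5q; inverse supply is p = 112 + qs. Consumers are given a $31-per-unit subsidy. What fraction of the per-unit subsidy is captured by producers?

Pre-subsidy: 379.5 - 0.5q = 112 + q gives q* = 535/3 and p* = 871/3.
With the rebate, buyers effectively pay pb = ps − 31, where ps is the price sellers receive.
On the curves, pb = 379.5 - 0.5q and ps = 112 + q; the wedge ps − pb = 31 gives 112 + q − (379.5 - 0.5q) = 31, so q' = 199.
Then pb = 379.5 − 0.5·199 = 280 and ps = 112 + 1·199 = 311.
Buyers' price falls by p* − pb = 871/3 − 280 = 31/3; sellers' price rises by ps − p* = 311 − 871/3 = 62/3.
So producers capture (62/3)/31 = 2/3 of each unit of subsidy.

Producer share = 2/3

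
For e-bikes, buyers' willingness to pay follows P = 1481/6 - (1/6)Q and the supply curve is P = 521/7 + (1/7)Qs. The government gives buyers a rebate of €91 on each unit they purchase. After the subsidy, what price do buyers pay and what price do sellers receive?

Buyers pay €105; sellers receive €196

Pre-subsidy: 1481/6 - (1/6)Q = 521/7 + (1/7)Q gives Q* = 557 and P* = 154.
With the rebate, buyers effectively pay Pb = Ps − 91, where Ps is the price sellers receive.
On the curves, Pb = 1481/6 - (1/6)Q and Ps = 521/7 + (1/7)Q; the wedge Ps − Pb = 91 gives 521/7 + (1/7)Q − (1481/6 - (1/6)Q) = 91, so Q' = 851.
Then Pb = 1481/6 − (1/6)·851 = 105 and Ps = 521/7 + (1/7)·851 = 196.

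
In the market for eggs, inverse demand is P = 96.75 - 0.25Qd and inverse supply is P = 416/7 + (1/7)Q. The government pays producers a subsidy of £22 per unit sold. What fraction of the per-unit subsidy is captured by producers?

Producer share = 4/11

Pre-subsidy: 96.75 - 0.25Q = 416/7 + (1/7)Q gives Q* = 95 and P* = 73.
With the subsidy, sellers receive Ps = Pb + 22 for each unit, where Pb is the price buyers pay.
On the curves, Pb = 96.75 - 0.25Q and Ps = 416/7 + (1/7)Q; the wedge Ps − Pb = 22 gives 416/7 + (1/7)Q − (96.75 - 0.25Q) = 22, so Q' = 151.
Then Pb = 96.75 − 0.25·151 = 59 and Ps = 416/7 + (1/7)·151 = 81.
Buyers' price falls by P* − Pb = 73 − 59 = 14; sellers' price rises by Ps − P* = 81 − 73 = 8.
So producers capture 8/22 = 4/11 of each unit of subsidy.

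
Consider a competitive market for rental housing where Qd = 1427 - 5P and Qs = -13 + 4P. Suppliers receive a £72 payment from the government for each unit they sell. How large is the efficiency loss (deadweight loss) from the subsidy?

Pre-subsidy: 1427 - 5P = -13 + 4P gives P* = 160, Q* = 627.
With the subsidy, sellers receive Ps = Pb + 72 for each unit, where Pb is the price buyers pay.
Supply in terms of Pb becomes Qs = -13 + 4(Pb + 72) = 275 + 4Pb. Setting this equal to demand: 1427 - 5Pb = 275 + 4Pb, so Pb = 128.
Sellers receive Ps = 128 + 72 = 200; Q' = 1427 − 5·128 = 787.
The subsidy expands output by 787 − 627 = 160 past the efficient level; on those units the gap between marginal cost and willingness to pay runs from 0 up to 72.
DWL = ½ × 72 × 160 = 5760.

Deadweight loss = £5760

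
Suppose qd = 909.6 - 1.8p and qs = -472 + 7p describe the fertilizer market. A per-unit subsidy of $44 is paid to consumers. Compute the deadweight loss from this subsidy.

Pre-subsidy: 909.6 - 1.8p = -472 + 7p gives p* = 157, q* = 627.
With the rebate, buyers effectively pay pb = ps − 44, where ps is the price sellers receive.
Demand in terms of ps becomes qd = 909.6 − 1.8(ps − 44) = 988.8 - 1.8ps. Setting this equal to supply: 988.8 - 1.8ps = -472 + 7ps, so ps = 166.
Buyers pay pb = 166 − 44 = 122; q' = -472 + 7·166 = 690.
The subsidy expands output by 690 − 627 = 63 past the efficient level; on those units the gap between marginal cost and willingness to pay runs from 0 up to 44.
DWL = ½ × 44 × 63 = 1386.

Deadweight loss = $1386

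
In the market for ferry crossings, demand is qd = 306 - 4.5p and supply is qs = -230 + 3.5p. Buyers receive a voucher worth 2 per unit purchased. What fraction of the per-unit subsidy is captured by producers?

Producer share = 0.5625

Pre-subsidy: 306 - 4.5p = -230 + 3.5p gives p* = 67, q* = 4.5.
With the rebate, buyers effectively pay pb = ps − 2, where ps is the price sellers receive.
Demand in terms of ps becomes qd = 306 − 4.5(ps − 2) = 315 - 4.5ps. Setting this equal to supply: 315 - 4.5ps = -230 + 3.5ps, so ps = 68.125.
Buyers pay pb = 68.125 − 2 = 66.125; q' = -230 + 3.5·68.125 = 8.4375.
Buyers' price falls by p* − pb = 67 − 66.125 = 0.875; sellers' price rises by ps − p* = 68.125 − 67 = 1.125.
So producers capture 1.125/2 = 0.5625 of each unit of subsidy.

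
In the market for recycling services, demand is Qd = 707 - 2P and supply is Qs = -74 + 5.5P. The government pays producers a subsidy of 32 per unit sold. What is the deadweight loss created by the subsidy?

Deadweight loss = 11264/15

Pre-subsidy: 707 - 2P = -74 + 5.5P gives P* = 1562/15, Q* = 7481/15.
With the subsidy, sellers receive Ps = Pb + 32 for each unit, where Pb is the price buyers pay.
Supply in terms of Pb becomes Qs = -74 + 5.5(Pb + 32) = 102 + 5.5Pb. Setting this equal to demand: 707 - 2Pb = 102 + 5.5Pb, so Pb = 242/3.
Sellers receive Ps = 242/3 + 32 = 338/3; Q' = 707 − 2·(242/3) = 1637/3.
The subsidy expands output by 1637/3 − 7481/15 = 704/15 past the efficient level; on those units the gap between marginal cost and willingness to pay runs from 0 up to 32.
DWL = ½ × 32 × 704/15 = 11264/15.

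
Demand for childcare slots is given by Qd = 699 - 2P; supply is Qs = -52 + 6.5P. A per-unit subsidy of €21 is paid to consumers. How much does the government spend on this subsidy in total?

Government cost = 197925/17

Pre-subsidy: 699 - 2P = -52 + 6.5P gives P* = 1502/17, Q* = 8879/17.
With the rebate, buyers effectively pay Pb = Ps − 21, where Ps is the price sellers receive.
Demand in terms of Ps becomes Qd = 699 − 2(Ps − 21) = 741 - 2Ps. Setting this equal to supply: 741 - 2Ps = -52 + 6.5Ps, so Ps = 1586/17.
Buyers pay Pb = 1586/17 − 21 = 1229/17; Q' = -52 + 6.5·(1586/17) = 9425/17.
Government outlay = subsidy × quantity = 21 × 9425/17 = 197925/17.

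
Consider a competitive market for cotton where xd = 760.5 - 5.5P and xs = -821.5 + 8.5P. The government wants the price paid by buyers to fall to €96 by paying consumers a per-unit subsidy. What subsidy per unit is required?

Required subsidy s = €28 per unit

At a buyer price of 96, quantity demanded is 760.5 − 5.5·96 = 232.5.
Sellers supply 232.5 only when they receive Ps with -821.5 + 8.5·Ps = 232.5, i.e. Ps = 124.
s = Ps − Pb = 124 − 96 = 28.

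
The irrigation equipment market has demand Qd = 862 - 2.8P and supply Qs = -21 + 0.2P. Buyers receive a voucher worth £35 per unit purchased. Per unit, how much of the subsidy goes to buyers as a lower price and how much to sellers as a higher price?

Buyers gain 7/3 per unit; sellers gain 98/3 per unit

Pre-subsidy: 862 - 2.8P = -21 + 0.2P gives P* = 883/3, Q* = 568/15.
With the rebate, buyers effectively pay Pb = Ps − 35, where Ps is the price sellers receive.
Demand in terms of Ps becomes Qd = 862 − 2.8(Ps − 35) = 960 - 2.8Ps. Setting this equal to supply: 960 - 2.8Ps = -21 + 0.2Ps, so Ps = 327.
Buyers pay Pb = 327 − 35 = 292; Q' = -21 + 0.2·327 = 44.4.
Buyers' price falls by P* − Pb = 883/3 − 292 = 7/3; sellers' price rises by Ps − P* = 327 − 883/3 = 98/3.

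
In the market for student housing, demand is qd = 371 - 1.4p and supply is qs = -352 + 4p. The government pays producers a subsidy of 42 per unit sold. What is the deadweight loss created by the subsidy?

Deadweight loss = 2744/3

Pre-subsidy: 371 - 1.4p = -352 + 4p gives p* = 1205/9, q* = 1652/9.
With the subsidy, sellers receive ps = pb + 42 for each unit, where pb is the price buyers pay.
Supply in terms of pb becomes qs = -352 + 4(pb + 42) = -184 + 4pb. Setting this equal to demand: 371 - 1.4pb = -184 + 4pb, so pb = 925/9.
Sellers receive ps = 925/9 + 42 = 1303/9; q' = 371 − 1.4·(925/9) = 2044/9.
The subsidy expands output by 2044/9 − 1652/9 = 392/9 past the efficient level; on those units the gap between marginal cost and willingness to pay runs from 0 up to 42.
DWL = ½ × 42 × 392/9 = 2744/3.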